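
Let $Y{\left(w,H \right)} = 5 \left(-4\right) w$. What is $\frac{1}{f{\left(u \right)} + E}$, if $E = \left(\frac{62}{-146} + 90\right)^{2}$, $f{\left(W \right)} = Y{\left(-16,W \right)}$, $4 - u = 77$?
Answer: $\frac{5329}{44463801} \approx 0.00011985$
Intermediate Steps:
$u = -73$ ($u = 4 - 77 = -73$)
$Y{\left(w,H \right)} = - 20 w$
$f{\left(W \right)} = 320$ ($f{\left(W \right)} = \left(-20\right) \left(-16\right) = 320$)
$E = \frac{42758521}{5329}$ ($E = \left(62 \left(- \frac{1}{146}\right) + 90\right)^{2} = \left(- \frac{31}{73} + 90\right)^{2} = \left(\frac{6539}{73}\right)^{2} = \frac{42758521}{5329} \approx 8023.7$)
$\frac{1}{f{\left(u \right)} + E} = \frac{1}{320 + \frac{42758521}{5329}} = \frac{1}{\frac{44463801}{5329}} = \frac{5329}{44463801}$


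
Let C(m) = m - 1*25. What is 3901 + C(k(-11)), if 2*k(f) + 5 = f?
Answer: 3868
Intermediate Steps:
k(f) = -5/2 + f/2
C(m) = -25 + m (C(m) = m - 25 = -25 + m)
3901 + C(k(-11)) = 3901 + (-25 + (-5/2 + (½)*(-11))) = 3901 + (-25 + (-5/2 - 11/2)) = 3901 + (-25 - 8) = 3901 - 33 = 3868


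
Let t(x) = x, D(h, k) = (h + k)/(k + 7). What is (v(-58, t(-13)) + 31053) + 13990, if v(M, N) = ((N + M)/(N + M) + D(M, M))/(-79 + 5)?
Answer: 169992115/3774 ≈ 45043.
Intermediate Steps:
D(h, k) = (h + k)/(7 + k)
v(M, N) = -1/74 - M/(37*(7 + M)) (v(M, N) = ((N + M)/(N + M) + (M + M)/(7 + M))/(-79 + 5) = ((M + N)/(M + N) + (2*M)/(7 + M))/(-74) = (1 + 2*M/(7 + M))*(-1/74) = -1/74 - M/(37*(7 + M)))
(v(-58, t(-13)) + 31053) + 13990 = ((-7 - 3*(-58))/(74*(7 - 58)) + 31053) + 13990 = ((1/74)*(-7 + 174)/(-51) + 31053) + 13990 = ((1/74)*(-1/51)*167 + 31053) + 13990 = (-167/3774 + 31053) + 13990 = 117193855/3774 + 13990 = 169992115/3774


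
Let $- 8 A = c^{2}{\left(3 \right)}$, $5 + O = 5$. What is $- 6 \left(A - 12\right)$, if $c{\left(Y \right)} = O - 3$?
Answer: $\frac{315}{4} \approx 78.75$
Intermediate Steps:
$O = 0$ ($O = -5 + 5 = 0$)
$c{\left(Y \right)} = -3$ ($c{\left(Y \right)} = 0 - 3 = -3$)
$A = - \frac{9}{8}$ ($A = - \frac{\left(-3\right)^{2}}{8} = \left(- \frac{1}{8}\right) 9 = - \frac{9}{8} \approx -1.125$)
$- 6 \left(A - 12\right) = - 6 \left(- \frac{9}{8} - 12\right) = \left(-6\right) \left(- \frac{105}{8}\right) = \frac{315}{4}$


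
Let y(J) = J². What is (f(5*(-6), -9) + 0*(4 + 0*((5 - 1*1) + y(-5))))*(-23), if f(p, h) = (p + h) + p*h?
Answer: -5313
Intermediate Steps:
f(p, h) = h + p + h*p (f(p, h) = (h + p) + h*p = h + p + h*p)
(f(5*(-6), -9) + 0*(4 + 0*((5 - 1*1) + y(-5))))*(-23) = ((-9 + 5*(-6) - 45*(-6)) + 0*(4 + 0*((5 - 1*1) + (-5)²)))*(-23) = ((-9 - 30 - 9*(-30)) + 0*(4 + 0*((5 - 1) + 25)))*(-23) = ((-9 - 30 + 270) + 0*(4 + 0*(4 + 25)))*(-23) = (231 + 0*(4 + 0*29))*(-23) = (231 + 0*(4 + 0))*(-23) = (231 + 0*4)*(-23) = (231 + 0)*(-23) = 231*(-23) = -5313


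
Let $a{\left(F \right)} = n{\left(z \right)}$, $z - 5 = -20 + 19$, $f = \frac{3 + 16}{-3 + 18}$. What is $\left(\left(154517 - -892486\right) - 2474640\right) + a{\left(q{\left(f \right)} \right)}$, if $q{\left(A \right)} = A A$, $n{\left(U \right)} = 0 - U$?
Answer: $-1427641$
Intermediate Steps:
$f = \frac{19}{15} \approx 1.2667$
$z = 4$ ($z = 5 + \left(-20 + 19\right) = 5 - 1 = 4$)
$n{\left(U \right)} = - U$
$q{\left(A \right)} = A^{2}$
$a{\left(F \right)} = -4$ ($a{\left(F \right)} = \left(-1\right) 4 = -4$)
$\left(\left(154517 - -892486\right) - 2474640\right) + a{\left(q{\left(f \right)} \right)} = \left(\left(154517 - -892486\right) - 2474640\right) - 4 = \left(\left(154517 + 892486\right) - 2474640\right) - 4 = \left(1047003 - 2474640\right) - 4 = -1427637 - 4 = -1427641$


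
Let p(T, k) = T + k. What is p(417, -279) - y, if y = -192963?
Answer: 193101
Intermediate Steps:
p(417, -279) - y = (417 - 279) - 1*(-192963) = 138 + 192963 = 193101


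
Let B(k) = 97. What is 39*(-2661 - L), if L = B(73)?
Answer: -107562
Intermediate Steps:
L = 97
39*(-2661 - L) = 39*(-2661 - 1*97) = 39*(-2661 - 97) = 39*(-2758) = -107562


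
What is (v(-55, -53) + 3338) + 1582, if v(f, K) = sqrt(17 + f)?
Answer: 4920 + I*sqrt(38) ≈ 4920.0 + 6.1644*I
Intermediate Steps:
(v(-55, -53) + 3338) + 1582 = (sqrt(17 - 55) + 3338) + 1582 = (sqrt(-38) + 3338) + 1582 = (I*sqrt(38) + 3338) + 1582 = (3338 + I*sqrt(38)) + 1582 = 4920 + I*sqrt(38)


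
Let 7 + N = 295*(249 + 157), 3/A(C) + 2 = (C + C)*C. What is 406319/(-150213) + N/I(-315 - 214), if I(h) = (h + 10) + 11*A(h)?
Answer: -308686230390481/1322210726907 ≈ -233.46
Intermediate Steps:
A(C) = 3/(-2 + 2*C²) (A(C) = 3/(-2 + (C + C)*C) = 3/(-2 + (2*C)*C) = 3/(-2 + 2*C²))
N = 119763 (N = -7 + 295*(249 + 157) = -7 + 295*406 = -7 + 119770 = 119763)
I(h) = 10 + h + 33/(2*(-1 + h²)) (I(h) = (h + 10) + 11*(3/(2*(-1 + h²))) = (10 + h) + 33/(2*(-1 + h²)) = 10 + h + 33/(2*(-1 + h²)))
406319/(-150213) + N/I(-315 - 214) = 406319/(-150213) + 119763/(((33/2 + (-1 + (-315 - 214)²)*(10 + (-315 - 214)))/(-1 + (-315 - 214)²))) = 406319*(-1/150213) + 119763/(((33/2 + (-1 + (-529)²)*(10 - 529))/(-1 + (-529)²))) = -406319/150213 + 119763/(((33/2 + (-1 + 279841)*(-519))/(-1 + 279841))) = -406319/150213 + 119763/(((33/2 + 279840*(-519))/279840)) = -406319/150213 + 119763/(((33/2 - 145236960)/279840)) = -406319/150213 + 119763/(((1/279840)*(-290473887/2))) = -406319/150213 + 119763/(-8802239/16960) = -406319/150213 + 119763*(-16960/8802239) = -406319/150213 - 2031180480/8802239 = -308686230390481/1322210726907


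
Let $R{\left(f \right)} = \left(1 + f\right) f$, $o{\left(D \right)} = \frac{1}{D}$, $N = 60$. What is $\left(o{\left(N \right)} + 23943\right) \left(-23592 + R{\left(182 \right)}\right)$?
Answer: $\frac{2325824639}{10} \approx 2.3258 \cdot 10^{8}$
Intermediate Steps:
$R{\left(f \right)} = f \left(1 + f\right)$
$\left(o{\left(N \right)} + 23943\right) \left(-23592 + R{\left(182 \right)}\right) = \left(\frac{1}{60} + 23943\right) \left(-23592 + 182 \left(1 + 182\right)\right) = \left(\frac{1}{60} + 23943\right) \left(-23592 + 182 \cdot 183\right) = \frac{1436581 \left(-23592 + 33306\right)}{60} = \frac{1436581}{60} \cdot 9714 = \frac{2325824639}{10}$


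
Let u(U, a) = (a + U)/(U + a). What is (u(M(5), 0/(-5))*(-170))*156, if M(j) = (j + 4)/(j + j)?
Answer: -26520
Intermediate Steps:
M(j) = (4 + j)/(2*j) (M(j) = (4 + j)/((2*j)) = (4 + j)*(1/(2*j)) = (4 + j)/(2*j))
u(U, a) = 1 (u(U, a) = (U + a)/(U + a) = 1)
(u(M(5), 0/(-5))*(-170))*156 = (1*(-170))*156 = -170*156 = -26520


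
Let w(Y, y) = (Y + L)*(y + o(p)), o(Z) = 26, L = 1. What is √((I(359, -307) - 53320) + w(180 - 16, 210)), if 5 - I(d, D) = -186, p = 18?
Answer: I*√14189 ≈ 119.12*I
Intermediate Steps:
I(d, D) = 191 (I(d, D) = 5 - 1*(-186) = 5 + 186 = 191)
w(Y, y) = (1 + Y)*(26 + y) (w(Y, y) = (Y + 1)*(y + 26) = (1 + Y)*(26 + y))
√((I(359, -307) - 53320) + w(180 - 16, 210)) = √((191 - 53320) + (26 + 210 + 26*(180 - 16) + (180 - 16)*210)) = √(-53129 + (26 + 210 + 26*164 + 164*210)) = √(-53129 + (26 + 210 + 4264 + 34440)) = √(-53129 + 38940) = √(-14189) = I*√14189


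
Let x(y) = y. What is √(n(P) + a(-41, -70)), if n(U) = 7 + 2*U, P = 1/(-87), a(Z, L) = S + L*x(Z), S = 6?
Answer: √21821253/87 ≈ 53.693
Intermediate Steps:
a(Z, L) = 6 + L*Z
P = -1/87 ≈ -0.011494
√(n(P) + a(-41, -70)) = √((7 + 2*(-1/87)) + (6 - 70*(-41))) = √((7 - 2/87) + (6 + 2870)) = √(607/87 + 2876) = √(250819/87) = √21821253/87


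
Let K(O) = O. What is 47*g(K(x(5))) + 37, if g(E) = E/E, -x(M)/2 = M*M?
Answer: 84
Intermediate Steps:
x(M) = -2*M**2 (x(M) = -2*M*M = -2*M**2)
g(E) = 1
47*g(K(x(5))) + 37 = 47*1 + 37 = 47 + 37 = 84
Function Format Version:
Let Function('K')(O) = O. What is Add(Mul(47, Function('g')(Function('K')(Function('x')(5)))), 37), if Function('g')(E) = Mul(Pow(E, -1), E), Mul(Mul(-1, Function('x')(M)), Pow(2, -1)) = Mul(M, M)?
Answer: 84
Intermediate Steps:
Function('x')(M) = Mul(-2, Pow(M, 2)) (Function('x')(M) = Mul(-2, Mul(M, M)) = Mul(-2, Pow(M, 2)))
Function('g')(E) = 1
Add(Mul(47, Function('g')(Function('K')(Function('x')(5)))), 37) = Add(Mul(47, 1), 37) = Add(47, 37) = 84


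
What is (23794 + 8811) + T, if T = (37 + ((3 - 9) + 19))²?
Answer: 35105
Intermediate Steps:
T = 2500 (T = (37 + (-6 + 19))² = (37 + 13)² = 50² = 2500)
(23794 + 8811) + T = (23794 + 8811) + 2500 = 32605 + 2500 = 35105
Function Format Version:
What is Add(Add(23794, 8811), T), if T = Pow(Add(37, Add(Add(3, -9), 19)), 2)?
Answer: 35105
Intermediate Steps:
T = 2500 (T = Pow(Add(37, Add(-6, 19)), 2) = Pow(Add(37, 13), 2) = Pow(50, 2) = 2500)
Add(Add(23794, 8811), T) = Add(Add(23794, 8811), 2500) = Add(32605, 2500) = 35105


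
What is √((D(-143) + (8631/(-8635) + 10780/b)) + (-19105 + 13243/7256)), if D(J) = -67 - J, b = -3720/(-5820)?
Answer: I*√2039750329412201622590/971161180 ≈ 46.505*I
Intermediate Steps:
b = 62/97 (b = -3720*(-1/5820) = 62/97 ≈ 0.63918)
√((D(-143) + (8631/(-8635) + 10780/b)) + (-19105 + 13243/7256)) = √(((-67 - 1*(-143)) + (8631/(-8635) + 10780/(62/97))) + (-19105 + 13243/7256)) = √(((-67 + 143) + (8631*(-1/8635) + 10780*(97/62))) + (-19105 + 13243*(1/7256))) = √((76 + (-8631/8635 + 522830/31)) + (-19105 + 13243/7256)) = √((76 + 4514369489/267685) - 138612637/7256) = √(4534713549/267685 - 138612637/7256) = √(-4200642223801/1942322360) = I*√2039750329412201622590/971161180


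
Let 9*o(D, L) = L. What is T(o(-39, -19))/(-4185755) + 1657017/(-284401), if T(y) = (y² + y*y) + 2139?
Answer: -561854722990016/96425065528155 ≈ -5.8269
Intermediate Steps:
o(D, L) = L/9
T(y) = 2139 + 2*y² (T(y) = (y² + y²) + 2139 = 2*y² + 2139 = 2139 + 2*y²)
T(o(-39, -19))/(-4185755) + 1657017/(-284401) = (2139 + 2*((⅑)*(-19))²)/(-4185755) + 1657017/(-284401) = (2139 + 2*(-19/9)²)*(-1/4185755) + 1657017*(-1/284401) = (2139 + 2*(361/81))*(-1/4185755) - 1657017/284401 = (2139 + 722/81)*(-1/4185755) - 1657017/284401 = (173981/81)*(-1/4185755) - 1657017/284401 = -173981/339046155 - 1657017/284401 = -561854722990016/96425065528155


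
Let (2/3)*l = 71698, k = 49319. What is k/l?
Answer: 49319/107547 ≈ 0.45858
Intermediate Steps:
l = 107547 (l = (3/2)*71698 = 107547)
k/l = 49319/107547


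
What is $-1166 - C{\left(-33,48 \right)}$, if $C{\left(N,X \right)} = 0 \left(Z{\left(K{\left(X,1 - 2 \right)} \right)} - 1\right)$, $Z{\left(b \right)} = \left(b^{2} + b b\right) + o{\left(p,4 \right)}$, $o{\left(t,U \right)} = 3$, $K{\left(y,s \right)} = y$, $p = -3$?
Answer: $-1166$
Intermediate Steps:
$Z{\left(b \right)} = 3 + 2 b^{2}$ ($Z{\left(b \right)} = \left(b^{2} + b b\right) + 3 = \left(b^{2} + b^{2}\right) + 3 = 2 b^{2} + 3 = 3 + 2 b^{2}$)
$C{\left(N,X \right)} = 0$ ($C{\left(N,X \right)} = 0 \left(\left(3 + 2 X^{2}\right) - 1\right) = 0 \left(2 + 2 X^{2}\right) = 0$)
$-1166 - C{\left(-33,48 \right)} = -1166 - 0 = -1166 + 0 = -1166$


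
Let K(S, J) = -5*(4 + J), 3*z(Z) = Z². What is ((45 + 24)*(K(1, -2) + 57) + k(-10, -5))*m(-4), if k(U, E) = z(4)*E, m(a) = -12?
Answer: -38596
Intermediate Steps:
z(Z) = Z²/3
K(S, J) = -20 - 5*J
k(U, E) = 16*E/3 (k(U, E) = ((⅓)*4²)*E = ((⅓)*16)*E = 16*E/3)
((45 + 24)*(K(1, -2) + 57) + k(-10, -5))*m(-4) = ((45 + 24)*((-20 - 5*(-2)) + 57) + (16/3)*(-5))*(-12) = (69*((-20 + 10) + 57) - 80/3)*(-12) = (69*(-10 + 57) - 80/3)*(-12) = (69*47 - 80/3)*(-12) = (3243 - 80/3)*(-12) = (9649/3)*(-12) = -38596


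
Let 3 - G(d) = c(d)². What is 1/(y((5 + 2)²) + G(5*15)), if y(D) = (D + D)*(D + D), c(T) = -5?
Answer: 1/9582 ≈ 0.00010436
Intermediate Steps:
y(D) = 4*D² (y(D) = (2*D)*(2*D) = 4*D²)
G(d) = -22 (G(d) = 3 - 1*(-5)² = 3 - 1*25 = 3 - 25 = -22)
1/(y((5 + 2)²) + G(5*15)) = 1/(4*((5 + 2)²)² - 22) = 1/(4*(7²)² - 22) = 1/(4*49² - 22) = 1/(4*2401 - 22) = 1/(9604 - 22) = 1/9582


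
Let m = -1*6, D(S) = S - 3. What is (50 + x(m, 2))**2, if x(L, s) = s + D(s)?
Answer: 2601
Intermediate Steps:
D(S) = -3 + S
m = -6
x(L, s) = -3 + 2*s (x(L, s) = s + (-3 + s) = -3 + 2*s)
(50 + x(m, 2))**2 = (50 + (-3 + 2*2))**2 = (50 + (-3 + 4))**2 = (50 + 1)**2 = 51**2 = 2601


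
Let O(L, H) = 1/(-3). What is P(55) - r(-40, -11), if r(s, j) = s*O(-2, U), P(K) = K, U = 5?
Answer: 125/3 ≈ 41.667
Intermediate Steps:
O(L, H) = -1/3
r(s, j) = -s/3 (r(s, j) = s*(-1/3) = -s/3)
P(55) - r(-40, -11) = 55 - (-1)*(-40)/3 = 55 - 1*40/3 = 55 - 40/3 = 125/3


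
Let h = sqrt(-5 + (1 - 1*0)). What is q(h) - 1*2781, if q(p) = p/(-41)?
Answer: -2781 - 2*I/41 ≈ -2781.0 - 0.048781*I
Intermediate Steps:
h = 2*I (h = sqrt(-5 + (1 + 0)) = sqrt(-5 + 1) = sqrt(-4) = 2*I ≈ 2.0*I)
q(p) = -p/41 (q(p) = p*(-1/41) = -p/41)
q(h) - 1*2781 = -2*I/41 - 1*2781 = -2*I/41 - 2781 = -2781 - 2*I/41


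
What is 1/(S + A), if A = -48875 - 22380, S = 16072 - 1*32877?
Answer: -1/88060 ≈ -1.1356e-5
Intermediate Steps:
S = -16805 (S = 16072 - 32877 = -16805)
A = -71255
1/(S + A) = 1/(-16805 - 71255) = 1/(-88060) = -1/88060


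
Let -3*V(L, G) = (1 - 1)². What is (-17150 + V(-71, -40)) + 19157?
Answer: 2007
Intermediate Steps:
V(L, G) = 0 (V(L, G) = -(1 - 1)²/3 = -⅓*0² = -⅓*0 = 0)
(-17150 + V(-71, -40)) + 19157 = (-17150 + 0) + 19157 = -17150 + 19157 = 2007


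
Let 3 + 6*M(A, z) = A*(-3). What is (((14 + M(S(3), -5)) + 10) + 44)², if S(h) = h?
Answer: 4356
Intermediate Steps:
M(A, z) = -½ - A/2 (M(A, z) = -½ + (A*(-3))/6 = -½ + (-3*A)/6 = -½ - A/2)
(((14 + M(S(3), -5)) + 10) + 44)² = (((14 + (-½ - ½*3)) + 10) + 44)² = (((14 + (-½ - 3/2)) + 10) + 44)² = (((14 - 2) + 10) + 44)² = ((12 + 10) + 44)² = (22 + 44)² = 66² = 4356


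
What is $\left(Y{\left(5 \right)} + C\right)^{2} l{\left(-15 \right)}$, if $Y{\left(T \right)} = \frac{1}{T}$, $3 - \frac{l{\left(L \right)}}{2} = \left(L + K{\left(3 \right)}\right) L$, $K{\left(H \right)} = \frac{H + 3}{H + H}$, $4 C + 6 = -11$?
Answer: $- \frac{1358127}{200} \approx -6790.6$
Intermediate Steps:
$C = - \frac{17}{4}$ ($C = - \frac{3}{2} + \frac{1}{4} \left(-11\right) = - \frac{3}{2} - \frac{11}{4} = - \frac{17}{4} \approx -4.25$)
$K{\left(H \right)} = \frac{3 + H}{2 H}$
$l{\left(L \right)} = 6 - 2 L \left(1 + L\right)$ ($l{\left(L \right)} = 6 - 2 \left(L + \frac{3 + 3}{2 \cdot 3}\right) L = 6 - 2 \left(L + \frac{1}{2} \cdot \frac{1}{3} \cdot 6\right) L = 6 - 2 \left(L + 1\right) L = 6 - 2 \left(1 + L\right) L = 6 - 2 L \left(1 + L\right)$)
$\left(Y{\left(5 \right)} + C\right)^{2} l{\left(-15 \right)} = \left(\frac{1}{5} - \frac{17}{4}\right)^{2} \left(6 - -30 - 2 \left(-15\right)^{2}\right) = \left(\frac{1}{5} - \frac{17}{4}\right)^{2} \left(6 + 30 - 450\right) = \left(- \frac{81}{20}\right)^{2} \left(6 + 30 - 450\right) = \frac{6561}{400} \left(-414\right) = - \frac{1358127}{200}$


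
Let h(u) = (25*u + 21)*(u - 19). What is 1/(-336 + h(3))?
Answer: -1/1872 ≈ -0.00053419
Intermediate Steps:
h(u) = (-19 + u)*(21 + 25*u) (h(u) = (21 + 25*u)*(-19 + u) = (-19 + u)*(21 + 25*u))
1/(-336 + h(3)) = 1/(-336 + (-399 - 454*3 + 25*3²)) = 1/(-336 + (-399 - 1362 + 25*9)) = 1/(-336 + (-399 - 1362 + 225)) = 1/(-336 - 1536) = 1/(-1872) = -1/1872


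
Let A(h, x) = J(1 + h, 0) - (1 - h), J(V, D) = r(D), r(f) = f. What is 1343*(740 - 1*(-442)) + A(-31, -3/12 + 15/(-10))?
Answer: 1587394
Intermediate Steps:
J(V, D) = D
A(h, x) = -1 + h (A(h, x) = 0 - (1 - h) = 0 + (-1 + h) = -1 + h)
1343*(740 - 1*(-442)) + A(-31, -3/12 + 15/(-10)) = 1343*(740 - 1*(-442)) + (-1 - 31) = 1343*(740 + 442) - 32 = 1343*1182 - 32 = 1587426 - 32 = 1587394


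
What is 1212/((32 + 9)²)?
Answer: 1212/1681 ≈ 0.72100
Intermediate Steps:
1212/((32 + 9)²) = 1212/(41²) = 1212/1681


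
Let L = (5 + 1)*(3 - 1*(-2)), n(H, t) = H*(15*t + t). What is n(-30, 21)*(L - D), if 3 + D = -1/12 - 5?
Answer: -383880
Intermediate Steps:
n(H, t) = 16*H*t (n(H, t) = H*(16*t) = 16*H*t)
D = -97/12 (D = -3 + (-1/12 - 5) = -3 - 61/12 = -97/12 ≈ -8.0833)
L = 30 (L = 6*(3 + 2) = 6*5 = 30)
n(-30, 21)*(L - D) = (16*(-30)*21)*(30 - 1*(-97/12)) = -10080*(30 + 97/12) = -10080*457/12 = -383880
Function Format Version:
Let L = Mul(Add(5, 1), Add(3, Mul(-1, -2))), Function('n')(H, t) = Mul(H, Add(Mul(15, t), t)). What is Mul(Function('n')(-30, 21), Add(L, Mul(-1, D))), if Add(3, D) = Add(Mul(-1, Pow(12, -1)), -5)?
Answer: -383880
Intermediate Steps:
Function('n')(H, t) = Mul(16, H, t) (Function('n')(H, t) = Mul(H, Mul(16, t)) = Mul(16, H, t))
D = Rational(-97, 12) (D = Add(-3, Add(Mul(-1, Pow(12, -1)), -5)) = Add(-3, Add(Mul(-1, Rational(1, 12)), -5)) = Add(-3, Add(Rational(-1, 12), -5)) = Add(-3, Rational(-61, 12)) = Rational(-97, 12) ≈ -8.0833)
L = 30 (L = Mul(6, Add(3, 2)) = Mul(6, 5) = 30)
Mul(Function('n')(-30, 21), Add(L, Mul(-1, D))) = Mul(Mul(16, -30, 21), Add(30, Mul(-1, Rational(-97, 12)))) = Mul(-10080, Add(30, Rational(97, 12))) = Mul(-10080, Rational(457, 12)) = -383880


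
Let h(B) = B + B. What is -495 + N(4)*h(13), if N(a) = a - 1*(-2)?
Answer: -339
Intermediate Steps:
N(a) = 2 + a (N(a) = a + 2 = 2 + a)
h(B) = 2*B
-495 + N(4)*h(13) = -495 + (2 + 4)*(2*13) = -495 + 6*26 = -495 + 156 = -339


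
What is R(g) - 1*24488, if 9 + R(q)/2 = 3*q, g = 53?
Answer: -24188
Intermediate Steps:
R(q) = -18 + 6*q (R(q) = -18 + 2*(3*q) = -18 + 6*q)
R(g) - 1*24488 = (-18 + 6*53) - 1*24488 = (-18 + 318) - 24488 = 300 - 24488 = -24188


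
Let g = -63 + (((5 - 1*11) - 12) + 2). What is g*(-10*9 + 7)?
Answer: 6557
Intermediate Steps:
g = -79 (g = -63 + (((5 - 11) - 12) + 2) = -63 + ((-6 - 12) + 2) = -63 + (-18 + 2) = -63 - 16 = -79)
g*(-10*9 + 7) = -79*(-10*9 + 7) = -79*(-90 + 7) = -79*(-83) = 6557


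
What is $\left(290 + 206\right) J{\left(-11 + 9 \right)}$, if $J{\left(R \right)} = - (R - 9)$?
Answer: $5456$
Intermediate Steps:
$J{\left(R \right)} = 9 - R$ ($J{\left(R \right)} = - (-9 + R) = 9 - R$)
$\left(290 + 206\right) J{\left(-11 + 9 \right)} = \left(290 + 206\right) \left(9 - \left(-11 + 9\right)\right) = 496 \left(9 - -2\right) = 496 \left(9 + 2\right) = 496 \cdot 11 = 5456$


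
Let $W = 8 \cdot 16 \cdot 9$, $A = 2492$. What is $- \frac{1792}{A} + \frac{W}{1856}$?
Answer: $- \frac{254}{2581} \approx -0.098411$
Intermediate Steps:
$W = 1152$ ($W = 128 \cdot 9 = 1152$)
$- \frac{1792}{A} + \frac{W}{1856} = - \frac{1792}{2492} + \frac{1152}{1856} = \left(-1792\right) \frac{1}{2492} + 1152 \cdot \frac{1}{1856} = - \frac{64}{89} + \frac{18}{29} = - \frac{254}{2581}$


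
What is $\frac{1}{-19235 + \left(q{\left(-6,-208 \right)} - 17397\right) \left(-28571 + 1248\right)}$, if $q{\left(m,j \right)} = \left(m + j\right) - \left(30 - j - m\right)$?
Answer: $\frac{1}{487832930} \approx 2.0499 \cdot 10^{-9}$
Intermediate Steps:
$q{\left(m,j \right)} = -30 + 2 j + 2 m$ ($q{\left(m,j \right)} = \left(j + m\right) - \left(30 - j - m\right) = \left(j + m\right) + \left(-30 + j + m\right) = -30 + 2 j + 2 m$)
$\frac{1}{-19235 + \left(q{\left(-6,-208 \right)} - 17397\right) \left(-28571 + 1248\right)} = \frac{1}{-19235 + \left(\left(-30 + 2 \left(-208\right) + 2 \left(-6\right)\right) - 17397\right) \left(-28571 + 1248\right)} = \frac{1}{-19235 + \left(\left(-30 - 416 - 12\right) - 17397\right) \left(-27323\right)} = \frac{1}{-19235 + \left(-458 - 17397\right) \left(-27323\right)} = \frac{1}{-19235 - -487852165} = \frac{1}{-19235 + 487852165} = \frac{1}{487832930}$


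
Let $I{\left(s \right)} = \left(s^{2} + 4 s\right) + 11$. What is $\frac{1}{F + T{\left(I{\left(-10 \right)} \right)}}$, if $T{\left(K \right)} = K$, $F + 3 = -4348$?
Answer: $- \frac{1}{4280} \approx -0.00023364$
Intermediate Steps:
$F = -4351$ ($F = -3 - 4348 = -4351$)
$I{\left(s \right)} = 11 + s^{2} + 4 s$
$\frac{1}{F + T{\left(I{\left(-10 \right)} \right)}} = \frac{1}{-4351 + \left(11 + \left(-10\right)^{2} + 4 \left(-10\right)\right)} = \frac{1}{-4351 + \left(11 + 100 - 40\right)} = \frac{1}{-4351 + 71} = \frac{1}{-4280} = - \frac{1}{4280}$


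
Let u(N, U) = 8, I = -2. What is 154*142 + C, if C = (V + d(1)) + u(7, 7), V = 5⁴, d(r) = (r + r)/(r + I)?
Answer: 22499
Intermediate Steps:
d(r) = 2*r/(-2 + r) (d(r) = (r + r)/(r - 2) = (2*r)/(-2 + r) = 2*r/(-2 + r))
V = 625
C = 631 (C = (625 + 2*1/(-2 + 1)) + 8 = (625 + 2*1/(-1)) + 8 = (625 + 2*1*(-1)) + 8 = (625 - 2) + 8 = 623 + 8 = 631)
154*142 + C = 154*142 + 631 = 21868 + 631 = 22499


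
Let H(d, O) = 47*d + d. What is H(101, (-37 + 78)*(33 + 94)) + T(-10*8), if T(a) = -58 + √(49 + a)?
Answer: 4790 + I*√31 ≈ 4790.0 + 5.5678*I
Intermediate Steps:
H(d, O) = 48*d
H(101, (-37 + 78)*(33 + 94)) + T(-10*8) = 48*101 + (-58 + √(49 - 10*8)) = 4848 + (-58 + √(49 - 80)) = 4848 + (-58 + √(-31)) = 4848 + (-58 + I*√31) = 4790 + I*√31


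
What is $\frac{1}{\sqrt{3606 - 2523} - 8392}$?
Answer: $- \frac{8392}{70424581} - \frac{19 \sqrt{3}}{70424581} \approx -0.00011963$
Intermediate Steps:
$\frac{1}{\sqrt{3606 - 2523} - 8392} = \frac{1}{\sqrt{1083} - 8392} = \frac{1}{19 \sqrt{3} - 8392} = \frac{1}{-8392 + 19 \sqrt{3}}$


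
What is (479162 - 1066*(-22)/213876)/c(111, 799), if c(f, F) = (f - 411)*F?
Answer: -1970793757/985886100 ≈ -1.9990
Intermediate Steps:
c(f, F) = F*(-411 + f) (c(f, F) = (-411 + f)*F = F*(-411 + f))
(479162 - 1066*(-22)/213876)/c(111, 799) = (479162 - 1066*(-22)/213876)/((799*(-411 + 111))) = (479162 + 23452*(1/213876))/((799*(-300))) = (479162 + 451/4113)/(-239700) = (1970793757/4113)*(-1/239700) = -1970793757/985886100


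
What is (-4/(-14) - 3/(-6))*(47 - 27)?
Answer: 110/7 ≈ 15.714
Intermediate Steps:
(-4/(-14) - 3/(-6))*(47 - 27) = (-4*(-1/14) - 3*(-1/6))*20 = (2/7 + 1/2)*20 = (11/14)*20 = 110/7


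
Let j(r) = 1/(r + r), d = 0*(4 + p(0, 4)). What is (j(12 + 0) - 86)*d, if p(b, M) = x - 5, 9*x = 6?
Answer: 0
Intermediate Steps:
x = ⅔ (x = (⅑)*6 = ⅔ ≈ 0.66667)
p(b, M) = -13/3 (p(b, M) = ⅔ - 5 = -13/3)
d = 0 (d = 0*(4 - 13/3) = 0*(-⅓) = 0)
j(r) = 1/(2*r)
(j(12 + 0) - 86)*d = (1/(2*(12 + 0)) - 86)*0 = ((½)/12 - 86)*0 = ((½)*(1/12) - 86)*0 = (1/24 - 86)*0 = -2063/24*0 = 0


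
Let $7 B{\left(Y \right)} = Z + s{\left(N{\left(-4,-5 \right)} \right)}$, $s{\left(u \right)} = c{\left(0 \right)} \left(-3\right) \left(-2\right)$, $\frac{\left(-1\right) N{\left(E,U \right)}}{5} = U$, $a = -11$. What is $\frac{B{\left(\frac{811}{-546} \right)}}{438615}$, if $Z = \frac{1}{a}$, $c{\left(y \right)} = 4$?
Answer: $\frac{263}{33773355} \approx 7.7872 \cdot 10^{-6}$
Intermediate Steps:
$N{\left(E,U \right)} = - 5 U$
$Z = - \frac{1}{11}$ ($Z = \frac{1}{-11} = - \frac{1}{11} \approx -0.090909$)
$s{\left(u \right)} = 24$ ($s{\left(u \right)} = 4 \left(-3\right) \left(-2\right) = \left(-12\right) \left(-2\right) = 24$)
$B{\left(Y \right)} = \frac{263}{77}$ ($B{\left(Y \right)} = \frac{- \frac{1}{11} + 24}{7} = \frac{1}{7} \cdot \frac{263}{11} = \frac{263}{77}$)
$\frac{B{\left(\frac{811}{-546} \right)}}{438615} = \frac{263}{77 \cdot 438615} = \frac{263}{77} \cdot \frac{1}{438615} = \frac{263}{33773355}$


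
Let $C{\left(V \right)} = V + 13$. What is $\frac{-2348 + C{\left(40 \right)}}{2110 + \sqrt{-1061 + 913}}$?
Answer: $- \frac{2421225}{2226124} + \frac{2295 i \sqrt{37}}{2226124} \approx -1.0876 + 0.006271 i$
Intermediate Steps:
$C{\left(V \right)} = 13 + V$
$\frac{-2348 + C{\left(40 \right)}}{2110 + \sqrt{-1061 + 913}} = \frac{-2348 + \left(13 + 40\right)}{2110 + \sqrt{-1061 + 913}} = \frac{-2348 + 53}{2110 + \sqrt{-148}} = - \frac{2295}{2110 + 2 i \sqrt{37}}$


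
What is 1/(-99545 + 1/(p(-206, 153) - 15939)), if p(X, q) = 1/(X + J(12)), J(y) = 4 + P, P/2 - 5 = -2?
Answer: -3124045/310983059721 ≈ -1.0046e-5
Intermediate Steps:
P = 6 (P = 10 + 2*(-2) = 10 - 4 = 6)
J(y) = 10 (J(y) = 4 + 6 = 10)
p(X, q) = 1/(10 + X) (p(X, q) = 1/(X + 10) = 1/(10 + X))
1/(-99545 + 1/(p(-206, 153) - 15939)) = 1/(-99545 + 1/(1/(10 - 206) - 15939)) = 1/(-99545 + 1/(1/(-196) - 15939)) = 1/(-99545 + 1/(-1/196 - 15939)) = 1/(-99545 + 1/(-3124045/196)) = 1/(-99545 - 196/3124045) = 1/(-310983059721/3124045) = -3124045/310983059721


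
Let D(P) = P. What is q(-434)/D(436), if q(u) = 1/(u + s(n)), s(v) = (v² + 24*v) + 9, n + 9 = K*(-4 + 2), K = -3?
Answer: -1/212768 ≈ -4.7000e-6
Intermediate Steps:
n = -3 (n = -9 - 3*(-4 + 2) = -9 - 3*(-2) = -9 + 6 = -3)
s(v) = 9 + v² + 24*v
q(u) = 1/(-54 + u) (q(u) = 1/(u + (9 + (-3)² + 24*(-3))) = 1/(u + (9 + 9 - 72)) = 1/(u - 54) = 1/(-54 + u))
q(-434)/D(436) = 1/(-54 - 434*436) = (1/436)/(-488) = -1/488*1/436 = -1/212768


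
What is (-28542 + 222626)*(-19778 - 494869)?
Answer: -99884748348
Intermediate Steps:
(-28542 + 222626)*(-19778 - 494869) = 194084*(-514647) = -99884748348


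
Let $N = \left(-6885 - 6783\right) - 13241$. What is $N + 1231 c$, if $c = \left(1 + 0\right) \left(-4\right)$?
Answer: $-31833$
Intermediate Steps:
$c = -4$ ($c = 1 \left(-4\right) = -4$)
$N = -26909$ ($N = \left(-6885 - 6783\right) - 13241 = -13668 - 13241 = -26909$)
$N + 1231 c = -26909 + 1231 \left(-4\right) = -26909 - 4924 = -31833$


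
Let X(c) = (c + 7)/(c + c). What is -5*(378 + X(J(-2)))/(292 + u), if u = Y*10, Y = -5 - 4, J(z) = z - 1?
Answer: -2830/303 ≈ -9.3399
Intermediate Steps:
J(z) = -1 + z
Y = -9
X(c) = (7 + c)/(2*c) (X(c) = (7 + c)/((2*c)) = (7 + c)*(1/(2*c)) = (7 + c)/(2*c))
u = -90 (u = -9*10 = -90)
-5*(378 + X(J(-2)))/(292 + u) = -5*(378 + (7 + (-1 - 2))/(2*(-1 - 2)))/(292 - 90) = -5*(378 + (½)*(7 - 3)/(-3))/202 = -5*(378 + (½)*(-⅓)*4)/202 = -5*(378 - ⅔)/202 = -5660/(3*202) = -5*566/303 = -2830/303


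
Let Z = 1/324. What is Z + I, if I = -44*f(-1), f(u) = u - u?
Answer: 1/324 ≈ 0.0030864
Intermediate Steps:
f(u) = 0
Z = 1/324 ≈ 0.0030864
I = 0 (I = -44*0 = 0)
Z + I = 1/324 + 0 = 1/324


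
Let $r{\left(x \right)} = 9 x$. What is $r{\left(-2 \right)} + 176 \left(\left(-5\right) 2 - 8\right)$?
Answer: $-3186$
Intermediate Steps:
$r{\left(-2 \right)} + 176 \left(\left(-5\right) 2 - 8\right) = 9 \left(-2\right) + 176 \left(\left(-5\right) 2 - 8\right) = -18 + 176 \left(-10 - 8\right) = -18 + 176 \left(-18\right) = -18 - 3168 = -3186$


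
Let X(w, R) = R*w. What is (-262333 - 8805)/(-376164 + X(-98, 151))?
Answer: 135569/195481 ≈ 0.69351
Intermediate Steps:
(-262333 - 8805)/(-376164 + X(-98, 151)) = (-262333 - 8805)/(-376164 + 151*(-98)) = -271138/(-376164 - 14798) = -271138/(-390962) = -271138*(-1/390962) = 135569/195481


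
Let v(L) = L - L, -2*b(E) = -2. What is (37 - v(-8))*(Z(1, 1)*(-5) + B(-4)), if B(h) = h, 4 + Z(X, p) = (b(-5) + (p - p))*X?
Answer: 407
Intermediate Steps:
b(E) = 1 (b(E) = -1/2*(-2) = 1)
Z(X, p) = -4 + X (Z(X, p) = -4 + (1 + (p - p))*X = -4 + (1 + 0)*X = -4 + 1*X = -4 + X)
v(L) = 0
(37 - v(-8))*(Z(1, 1)*(-5) + B(-4)) = (37 - 1*0)*((-4 + 1)*(-5) - 4) = (37 + 0)*(-3*(-5) - 4) = 37*(15 - 4) = 37*11 = 407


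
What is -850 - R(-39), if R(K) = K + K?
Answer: -772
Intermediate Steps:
R(K) = 2*K
-850 - R(-39) = -850 - 2*(-39) = -850 - 1*(-78) = -850 + 78 = -772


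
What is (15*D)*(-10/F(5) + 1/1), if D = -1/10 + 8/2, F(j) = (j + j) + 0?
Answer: 0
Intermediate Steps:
F(j) = 2*j (F(j) = 2*j + 0 = 2*j)
D = 39/10 (D = -1*⅒ + 8*(½) = -⅒ + 4 = 39/10 ≈ 3.9000)
(15*D)*(-10/F(5) + 1/1) = (15*(39/10))*(-10/(2*5) + 1/1) = 117*(-10/10 + 1*1)/2 = 117*(-10*⅒ + 1)/2 = 117*(-1 + 1)/2 = (117/2)*0 = 0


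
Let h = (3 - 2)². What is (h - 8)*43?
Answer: -301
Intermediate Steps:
h = 1 (h = 1² = 1)
(h - 8)*43 = (1 - 8)*43 = -7*43 = -301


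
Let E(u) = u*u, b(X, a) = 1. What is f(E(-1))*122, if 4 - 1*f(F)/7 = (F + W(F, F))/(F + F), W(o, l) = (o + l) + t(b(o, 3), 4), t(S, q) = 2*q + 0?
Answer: -1281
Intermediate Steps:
t(S, q) = 2*q
E(u) = u**2
W(o, l) = 8 + l + o (W(o, l) = (o + l) + 2*4 = (l + o) + 8 = 8 + l + o)
f(F) = 28 - 7*(8 + 3*F)/(2*F) (f(F) = 28 - 7*(F + (8 + F + F))/(F + F) = 28 - 7*(F + (8 + 2*F))/(2*F) = 28 - 7*(8 + 3*F)*1/(2*F) = 28 - 7*(8 + 3*F)/(2*F))
f(E(-1))*122 = (35/2 - 28/((-1)**2))*122 = (35/2 - 28/1)*122 = (35/2 - 28*1)*122 = (35/2 - 28)*122 = -21/2*122 = -1281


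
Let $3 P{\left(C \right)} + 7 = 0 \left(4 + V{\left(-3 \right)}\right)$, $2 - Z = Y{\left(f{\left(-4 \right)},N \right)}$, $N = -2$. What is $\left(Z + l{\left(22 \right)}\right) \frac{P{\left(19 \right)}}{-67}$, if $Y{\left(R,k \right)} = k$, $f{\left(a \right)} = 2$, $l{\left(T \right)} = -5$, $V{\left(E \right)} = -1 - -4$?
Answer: $- \frac{7}{201} \approx -0.034826$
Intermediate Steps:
$V{\left(E \right)} = 3$ ($V{\left(E \right)} = -1 + 4 = 3$)
$Z = 4$ ($Z = 2 - -2 = 2 + 2 = 4$)
$P{\left(C \right)} = - \frac{7}{3}$ ($P{\left(C \right)} = - \frac{7}{3} + \frac{0 \left(4 + 3\right)}{3} = - \frac{7}{3} + \frac{0 \cdot 7}{3} = - \frac{7}{3} + \frac{1}{3} \cdot 0 = - \frac{7}{3} + 0 = - \frac{7}{3}$)
$\left(Z + l{\left(22 \right)}\right) \frac{P{\left(19 \right)}}{-67} = \left(4 - 5\right) \left(- \frac{7}{3 \left(-67\right)}\right) = - \frac{\left(-7\right) \left(-1\right)}{3 \cdot 67} = \left(-1\right) \frac{7}{201} = - \frac{7}{201}$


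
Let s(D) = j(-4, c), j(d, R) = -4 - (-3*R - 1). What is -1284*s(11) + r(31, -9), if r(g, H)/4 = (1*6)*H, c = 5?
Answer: -15624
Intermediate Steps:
j(d, R) = -3 + 3*R (j(d, R) = -4 - (-1 - 3*R) = -4 + (1 + 3*R) = -3 + 3*R)
s(D) = 12 (s(D) = -3 + 3*5 = -3 + 15 = 12)
r(g, H) = 24*H (r(g, H) = 4*((1*6)*H) = 4*(6*H) = 24*H)
-1284*s(11) + r(31, -9) = -1284*12 + 24*(-9) = -15408 - 216 = -15624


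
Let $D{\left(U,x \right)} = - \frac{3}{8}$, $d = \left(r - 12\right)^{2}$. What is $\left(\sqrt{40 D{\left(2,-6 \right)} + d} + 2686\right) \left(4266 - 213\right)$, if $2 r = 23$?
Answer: $10886358 + \frac{4053 i \sqrt{59}}{2} \approx 1.0886 \cdot 10^{7} + 15566.0 i$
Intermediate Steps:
$r = \frac{23}{2}$ ($r = \frac{1}{2} \cdot 23 = \frac{23}{2} \approx 11.5$)
$d = \frac{1}{4}$ ($d = \left(\frac{23}{2} - 12\right)^{2} = \left(- \frac{1}{2}\right)^{2} = \frac{1}{4} \approx 0.25$)
$D{\left(U,x \right)} = - \frac{3}{8}$ ($D{\left(U,x \right)} = \left(-3\right) \frac{1}{8} = - \frac{3}{8}$)
$\left(\sqrt{40 D{\left(2,-6 \right)} + d} + 2686\right) \left(4266 - 213\right) = \left(\sqrt{40 \left(- \frac{3}{8}\right) + \frac{1}{4}} + 2686\right) \left(4266 - 213\right) = \left(\sqrt{-15 + \frac{1}{4}} + 2686\right) 4053 = \left(\sqrt{- \frac{59}{4}} + 2686\right) 4053 = \left(\frac{i \sqrt{59}}{2} + 2686\right) 4053 = \left(2686 + \frac{i \sqrt{59}}{2}\right) 4053 = 10886358 + \frac{4053 i \sqrt{59}}{2}$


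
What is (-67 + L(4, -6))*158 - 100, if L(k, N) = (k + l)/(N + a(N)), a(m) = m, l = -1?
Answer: -21451/2 ≈ -10726.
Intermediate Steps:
L(k, N) = (-1 + k)/(2*N) (L(k, N) = (k - 1)/(N + N) = (-1 + k)/((2*N)) = (-1 + k)*(1/(2*N)) = (-1 + k)/(2*N))
(-67 + L(4, -6))*158 - 100 = (-67 + (1/2)*(-1 + 4)/(-6))*158 - 100 = (-67 + (1/2)*(-1/6)*3)*158 - 100 = (-67 - 1/4)*158 - 100 = -269/4*158 - 100 = -21251/2 - 100 = -21451/2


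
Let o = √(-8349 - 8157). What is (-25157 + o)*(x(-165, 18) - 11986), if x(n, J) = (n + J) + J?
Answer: 304777055 - 36345*I*√1834 ≈ 3.0478e+8 - 1.5565e+6*I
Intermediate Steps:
x(n, J) = n + 2*J (x(n, J) = (J + n) + J = n + 2*J)
o = 3*I*√1834 (o = √(-16506) = 3*I*√1834 ≈ 128.48*I)
(-25157 + o)*(x(-165, 18) - 11986) = (-25157 + 3*I*√1834)*((-165 + 2*18) - 11986) = (-25157 + 3*I*√1834)*((-165 + 36) - 11986) = (-25157 + 3*I*√1834)*(-129 - 11986) = (-25157 + 3*I*√1834)*(-12115) = 304777055 - 36345*I*√1834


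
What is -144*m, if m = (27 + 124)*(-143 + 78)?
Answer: 1413360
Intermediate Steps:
m = -9815 (m = 151*(-65) = -9815)
-144*m = -144*(-9815) = 1413360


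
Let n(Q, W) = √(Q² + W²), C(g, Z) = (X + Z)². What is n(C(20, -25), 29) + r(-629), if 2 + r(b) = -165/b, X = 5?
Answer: -1093/629 + √160841 ≈ 399.31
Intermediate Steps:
C(g, Z) = (5 + Z)²
r(b) = -2 - 165/b
n(C(20, -25), 29) + r(-629) = √(((5 - 25)²)² + 29²) + (-2 - 165/(-629)) = √(((-20)²)² + 841) + (-2 - 165*(-1/629)) = √(400² + 841) + (-2 + 165/629) = √(160000 + 841) - 1093/629 = √160841 - 1093/629 = -1093/629 + √160841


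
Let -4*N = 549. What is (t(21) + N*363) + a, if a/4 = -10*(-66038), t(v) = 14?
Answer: 10366849/4 ≈ 2.5917e+6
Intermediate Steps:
N = -549/4 (N = -¼*549 = -549/4 ≈ -137.25)
a = 2641520 (a = 4*(-10*(-66038)) = 4*660380 = 2641520)
(t(21) + N*363) + a = (14 - 549/4*363) + 2641520 = (14 - 199287/4) + 2641520 = -199231/4 + 2641520 = 10366849/4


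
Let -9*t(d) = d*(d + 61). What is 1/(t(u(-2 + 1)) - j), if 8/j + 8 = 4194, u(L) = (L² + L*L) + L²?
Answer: -6279/133964 ≈ -0.046871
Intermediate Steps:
u(L) = 3*L² (u(L) = (L² + L²) + L² = 2*L² + L² = 3*L²)
j = 4/2093 (j = 8/(-8 + 4194) = 8/4186 = 8*(1/4186) = 4/2093 ≈ 0.0019111)
t(d) = -d*(61 + d)/9 (t(d) = -d*(d + 61)/9 = -d*(61 + d)/9)
1/(t(u(-2 + 1)) - j) = 1/(-3*(-2 + 1)²*(61 + 3*(-2 + 1)²)/9 - 1*4/2093) = 1/(-3*(-1)²*(61 + 3*(-1)²)/9 - 4/2093) = 1/(-3*1*(61 + 3*1)/9 - 4/2093) = 1/(-⅑*3*(61 + 3) - 4/2093) = 1/(-⅑*3*64 - 4/2093) = 1/(-64/3 - 4/2093) = 1/(-133964/6279) = -6279/133964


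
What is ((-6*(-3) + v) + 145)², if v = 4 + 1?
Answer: 28224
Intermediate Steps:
v = 5
((-6*(-3) + v) + 145)² = ((-6*(-3) + 5) + 145)² = ((18 + 5) + 145)² = (23 + 145)² = 168² = 28224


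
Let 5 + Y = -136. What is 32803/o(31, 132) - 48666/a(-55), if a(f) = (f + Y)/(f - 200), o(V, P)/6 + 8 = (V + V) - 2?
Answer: -966359393/15288 ≈ -63210.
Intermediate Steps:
Y = -141 (Y = -5 - 136 = -141)
o(V, P) = -60 + 12*V (o(V, P) = -48 + 6*((V + V) - 2) = -48 + 6*(2*V - 2) = -48 + 6*(-2 + 2*V) = -48 + (-12 + 12*V) = -60 + 12*V)
a(f) = (-141 + f)/(-200 + f) (a(f) = (f - 141)/(f - 200) = (-141 + f)/(-200 + f))
32803/o(31, 132) - 48666/a(-55) = 32803/(-60 + 12*31) - 48666*(-200 - 55)/(-141 - 55) = 32803/(-60 + 372) - 48666/(-196/(-255)) = 32803/312 - 48666/((-1/255*(-196))) = 32803*(1/312) - 48666/196/255 = 32803/312 - 48666*255/196 = 32803/312 - 6204915/98 = -966359393/15288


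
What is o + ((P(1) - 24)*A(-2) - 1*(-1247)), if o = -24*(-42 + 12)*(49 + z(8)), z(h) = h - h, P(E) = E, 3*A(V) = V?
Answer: 109627/3 ≈ 36542.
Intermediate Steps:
A(V) = V/3
z(h) = 0
o = 35280 (o = -24*(-42 + 12)*(49 + 0) = -(-720)*49 = -24*(-1470) = 35280)
o + ((P(1) - 24)*A(-2) - 1*(-1247)) = 35280 + ((1 - 24)*((⅓)*(-2)) - 1*(-1247)) = 35280 + (-23*(-⅔) + 1247) = 35280 + (46/3 + 1247) = 35280 + 3787/3 = 109627/3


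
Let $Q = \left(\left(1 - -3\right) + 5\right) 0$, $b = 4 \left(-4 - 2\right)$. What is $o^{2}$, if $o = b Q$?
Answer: $0$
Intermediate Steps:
$b = -24$ ($b = 4 \left(-6\right) = -24$)
$Q = 0$ ($Q = \left(\left(1 + 3\right) + 5\right) 0 = \left(4 + 5\right) 0 = 9 \cdot 0 = 0$)
$o = 0$ ($o = \left(-24\right) 0 = 0$)
$o^{2} = 0^{2} = 0$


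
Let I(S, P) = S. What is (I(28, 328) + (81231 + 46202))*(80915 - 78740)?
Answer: 277227675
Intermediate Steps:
(I(28, 328) + (81231 + 46202))*(80915 - 78740) = (28 + (81231 + 46202))*(80915 - 78740) = (28 + 127433)*2175 = 127461*2175 = 277227675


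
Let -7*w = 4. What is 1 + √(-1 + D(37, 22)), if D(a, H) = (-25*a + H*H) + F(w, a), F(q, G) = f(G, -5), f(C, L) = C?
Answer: 1 + 9*I*√5 ≈ 1.0 + 20.125*I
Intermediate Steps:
w = -4/7 (w = -⅐*4 = -4/7 ≈ -0.57143)
F(q, G) = G
D(a, H) = H² - 24*a (D(a, H) = (-25*a + H*H) + a = (-25*a + H²) + a = (H² - 25*a) + a = H² - 24*a)
1 + √(-1 + D(37, 22)) = 1 + √(-1 + (22² - 24*37)) = 1 + √(-1 + (484 - 888)) = 1 + √(-1 - 404) = 1 + √(-405) = 1 + 9*I*√5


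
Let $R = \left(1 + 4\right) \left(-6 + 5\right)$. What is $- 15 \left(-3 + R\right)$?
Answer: $120$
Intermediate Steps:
$R = -5$ ($R = 5 \left(-1\right) = -5$)
$- 15 \left(-3 + R\right) = - 15 \left(-3 - 5\right) = \left(-15\right) \left(-8\right) = 120$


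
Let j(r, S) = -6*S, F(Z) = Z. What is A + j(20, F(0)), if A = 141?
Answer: 141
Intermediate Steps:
A + j(20, F(0)) = 141 - 6*0 = 141 + 0 = 141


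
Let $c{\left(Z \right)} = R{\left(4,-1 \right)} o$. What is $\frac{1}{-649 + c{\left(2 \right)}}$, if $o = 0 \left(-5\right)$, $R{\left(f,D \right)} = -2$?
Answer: $- \frac{1}{649} \approx -0.0015408$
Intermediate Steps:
$o = 0$
$c{\left(Z \right)} = 0$ ($c{\left(Z \right)} = \left(-2\right) 0 = 0$)
$\frac{1}{-649 + c{\left(2 \right)}} = \frac{1}{-649 + 0} = \frac{1}{-649} = - \frac{1}{649}$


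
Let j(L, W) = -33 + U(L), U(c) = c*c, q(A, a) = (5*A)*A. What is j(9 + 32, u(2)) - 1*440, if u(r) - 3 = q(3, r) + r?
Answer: 1208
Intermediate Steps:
q(A, a) = 5*A²
U(c) = c²
u(r) = 48 + r (u(r) = 3 + (5*3² + r) = 3 + (5*9 + r) = 3 + (45 + r) = 48 + r)
j(L, W) = -33 + L²
j(9 + 32, u(2)) - 1*440 = (-33 + (9 + 32)²) - 1*440 = (-33 + 41²) - 440 = (-33 + 1681) - 440 = 1648 - 440 = 1208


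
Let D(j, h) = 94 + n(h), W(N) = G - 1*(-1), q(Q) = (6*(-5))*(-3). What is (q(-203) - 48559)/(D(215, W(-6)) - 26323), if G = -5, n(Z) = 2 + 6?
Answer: 48469/26221 ≈ 1.8485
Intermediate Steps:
n(Z) = 8
q(Q) = 90 (q(Q) = -30*(-3) = 90)
W(N) = -4 (W(N) = -5 - 1*(-1) = -5 + 1 = -4)
D(j, h) = 102 (D(j, h) = 94 + 8 = 102)
(q(-203) - 48559)/(D(215, W(-6)) - 26323) = (90 - 48559)/(102 - 26323) = -48469/(-26221) = -48469*(-1/26221) = 48469/26221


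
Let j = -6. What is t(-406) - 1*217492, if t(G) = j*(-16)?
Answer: -217396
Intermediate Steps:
t(G) = 96 (t(G) = -6*(-16) = 96)
t(-406) - 1*217492 = 96 - 1*217492 = 96 - 217492 = -217396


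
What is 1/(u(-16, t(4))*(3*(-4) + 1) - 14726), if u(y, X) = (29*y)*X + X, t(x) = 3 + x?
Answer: 1/20925 ≈ 4.7790e-5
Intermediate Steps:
u(y, X) = X + 29*X*y (u(y, X) = 29*X*y + X = X + 29*X*y)
1/(u(-16, t(4))*(3*(-4) + 1) - 14726) = 1/(((3 + 4)*(1 + 29*(-16)))*(3*(-4) + 1) - 14726) = 1/((7*(1 - 464))*(-12 + 1) - 14726) = 1/((7*(-463))*(-11) - 14726) = 1/(-3241*(-11) - 14726) = 1/(35651 - 14726) = 1/20925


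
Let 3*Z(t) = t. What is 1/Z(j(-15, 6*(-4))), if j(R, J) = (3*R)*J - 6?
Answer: 1/358 ≈ 0.0027933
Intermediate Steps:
j(R, J) = -6 + 3*J*R (j(R, J) = 3*J*R - 6 = -6 + 3*J*R)
Z(t) = t/3
1/Z(j(-15, 6*(-4))) = 1/((-6 + 3*(6*(-4))*(-15))/3) = 1/((-6 + 3*(-24)*(-15))/3) = 1/((-6 + 1080)/3) = 1/((⅓)*1074) = 1/358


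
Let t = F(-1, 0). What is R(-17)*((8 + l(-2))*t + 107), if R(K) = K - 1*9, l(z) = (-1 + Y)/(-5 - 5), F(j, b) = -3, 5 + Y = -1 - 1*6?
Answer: -10283/5 ≈ -2056.6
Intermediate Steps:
Y = -12 (Y = -5 + (-1 - 1*6) = -5 + (-1 - 6) = -5 - 7 = -12)
l(z) = 13/10 (l(z) = (-1 - 12)/(-5 - 5) = -13/(-10) = -13*(-⅒) = 13/10)
R(K) = -9 + K (R(K) = K - 9 = -9 + K)
t = -3
R(-17)*((8 + l(-2))*t + 107) = (-9 - 17)*((8 + 13/10)*(-3) + 107) = -26*((93/10)*(-3) + 107) = -26*(-279/10 + 107) = -26*791/10 = -10283/5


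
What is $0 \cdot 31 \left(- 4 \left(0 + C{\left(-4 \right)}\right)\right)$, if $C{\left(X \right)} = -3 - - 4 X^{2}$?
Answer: $0$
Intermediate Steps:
$C{\left(X \right)} = -3 + 4 X^{2}$
$0 \cdot 31 \left(- 4 \left(0 + C{\left(-4 \right)}\right)\right) = 0 \cdot 31 \left(- 4 \left(0 - \left(3 - 4 \left(-4\right)^{2}\right)\right)\right) = 0 \left(- 4 \left(0 + \left(-3 + 4 \cdot 16\right)\right)\right) = 0 \left(- 4 \left(0 + \left(-3 + 64\right)\right)\right) = 0 \left(- 4 \left(0 + 61\right)\right) = 0 \left(\left(-4\right) 61\right) = 0 \left(-244\right) = 0$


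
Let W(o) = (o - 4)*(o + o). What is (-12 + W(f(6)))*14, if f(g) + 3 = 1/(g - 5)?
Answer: 168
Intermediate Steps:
f(g) = -3 + 1/(-5 + g) (f(g) = -3 + 1/(g - 5) = -3 + 1/(-5 + g))
W(o) = 2*o*(-4 + o) (W(o) = (-4 + o)*(2*o) = 2*o*(-4 + o))
(-12 + W(f(6)))*14 = (-12 + 2*((16 - 3*6)/(-5 + 6))*(-4 + (16 - 3*6)/(-5 + 6)))*14 = (-12 + 2*((16 - 18)/1)*(-4 + (16 - 18)/1))*14 = (-12 + 2*(1*(-2))*(-4 + 1*(-2)))*14 = (-12 + 2*(-2)*(-4 - 2))*14 = (-12 + 2*(-2)*(-6))*14 = (-12 + 24)*14 = 12*14 = 168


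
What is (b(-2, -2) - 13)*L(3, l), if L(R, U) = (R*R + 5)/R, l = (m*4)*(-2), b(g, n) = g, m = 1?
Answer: -70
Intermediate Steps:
l = -8 (l = (1*4)*(-2) = 4*(-2) = -8)
L(R, U) = (5 + R²)/R (L(R, U) = (R² + 5)/R = (5 + R²)/R)
(b(-2, -2) - 13)*L(3, l) = (-2 - 13)*(3 + 5/3) = -15*(3 + 5*(⅓)) = -15*(3 + 5/3) = -15*14/3 = -70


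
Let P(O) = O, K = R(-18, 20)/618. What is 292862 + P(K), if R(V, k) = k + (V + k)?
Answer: 90494369/309 ≈ 2.9286e+5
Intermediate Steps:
R(V, k) = V + 2*k
K = 11/309 (K = (-18 + 2*20)/618 = (-18 + 40)*(1/618) = 22*(1/618) = 11/309 ≈ 0.035599)
292862 + P(K) = 292862 + 11/309 = 90494369/309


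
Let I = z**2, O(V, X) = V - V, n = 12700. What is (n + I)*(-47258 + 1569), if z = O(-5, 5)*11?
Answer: -580250300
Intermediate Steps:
O(V, X) = 0
z = 0 (z = 0*11 = 0)
I = 0 (I = 0**2 = 0)
(n + I)*(-47258 + 1569) = (12700 + 0)*(-47258 + 1569) = 12700*(-45689) = -580250300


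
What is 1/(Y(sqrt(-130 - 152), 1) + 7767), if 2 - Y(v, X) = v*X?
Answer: 7769/60357643 + I*sqrt(282)/60357643 ≈ 0.00012872 + 2.7822e-7*I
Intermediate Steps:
Y(v, X) = 2 - X*v (Y(v, X) = 2 - v*X = 2 - X*v)
1/(Y(sqrt(-130 - 152), 1) + 7767) = 1/((2 - 1*1*sqrt(-130 - 152)) + 7767) = 1/((2 - 1*1*sqrt(-282)) + 7767) = 1/((2 - 1*1*I*sqrt(282)) + 7767) = 1/((2 - I*sqrt(282)) + 7767) = 1/(7769 - I*sqrt(282))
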